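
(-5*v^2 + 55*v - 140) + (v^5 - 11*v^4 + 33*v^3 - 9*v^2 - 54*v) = v^5 - 11*v^4 + 33*v^3 - 14*v^2 + v - 140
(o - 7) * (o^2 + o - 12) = o^3 - 6*o^2 - 19*o + 84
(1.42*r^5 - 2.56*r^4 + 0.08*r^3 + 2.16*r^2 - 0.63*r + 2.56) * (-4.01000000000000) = -5.6942*r^5 + 10.2656*r^4 - 0.3208*r^3 - 8.6616*r^2 + 2.5263*r - 10.2656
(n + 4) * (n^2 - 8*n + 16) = n^3 - 4*n^2 - 16*n + 64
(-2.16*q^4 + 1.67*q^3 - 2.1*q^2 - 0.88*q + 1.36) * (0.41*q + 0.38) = -0.8856*q^5 - 0.1361*q^4 - 0.2264*q^3 - 1.1588*q^2 + 0.2232*q + 0.5168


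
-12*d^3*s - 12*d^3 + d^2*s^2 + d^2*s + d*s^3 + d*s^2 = (-3*d + s)*(4*d + s)*(d*s + d)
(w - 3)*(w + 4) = w^2 + w - 12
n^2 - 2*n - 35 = (n - 7)*(n + 5)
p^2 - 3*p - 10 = (p - 5)*(p + 2)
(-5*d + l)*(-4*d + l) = 20*d^2 - 9*d*l + l^2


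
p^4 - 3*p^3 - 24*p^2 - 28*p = p*(p - 7)*(p + 2)^2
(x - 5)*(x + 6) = x^2 + x - 30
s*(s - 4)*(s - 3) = s^3 - 7*s^2 + 12*s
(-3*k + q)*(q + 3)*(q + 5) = -3*k*q^2 - 24*k*q - 45*k + q^3 + 8*q^2 + 15*q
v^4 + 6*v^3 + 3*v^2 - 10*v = v*(v - 1)*(v + 2)*(v + 5)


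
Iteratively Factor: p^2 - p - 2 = (p - 2)*(p + 1)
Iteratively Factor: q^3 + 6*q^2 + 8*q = (q + 2)*(q^2 + 4*q) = (q + 2)*(q + 4)*(q)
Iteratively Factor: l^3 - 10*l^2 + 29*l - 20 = (l - 5)*(l^2 - 5*l + 4) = (l - 5)*(l - 4)*(l - 1)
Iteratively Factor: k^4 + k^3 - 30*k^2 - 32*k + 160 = (k - 5)*(k^3 + 6*k^2 - 32) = (k - 5)*(k + 4)*(k^2 + 2*k - 8) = (k - 5)*(k - 2)*(k + 4)*(k + 4)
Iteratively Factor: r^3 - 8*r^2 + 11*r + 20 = (r - 5)*(r^2 - 3*r - 4) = (r - 5)*(r + 1)*(r - 4)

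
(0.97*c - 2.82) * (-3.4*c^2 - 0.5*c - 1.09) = -3.298*c^3 + 9.103*c^2 + 0.3527*c + 3.0738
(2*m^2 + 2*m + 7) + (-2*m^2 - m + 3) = m + 10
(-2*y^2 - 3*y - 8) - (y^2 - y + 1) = -3*y^2 - 2*y - 9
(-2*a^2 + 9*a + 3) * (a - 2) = -2*a^3 + 13*a^2 - 15*a - 6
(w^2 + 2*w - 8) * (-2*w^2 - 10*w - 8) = -2*w^4 - 14*w^3 - 12*w^2 + 64*w + 64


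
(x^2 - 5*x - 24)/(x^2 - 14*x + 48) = (x + 3)/(x - 6)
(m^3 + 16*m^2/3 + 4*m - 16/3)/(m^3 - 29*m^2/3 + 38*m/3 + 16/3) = (3*m^3 + 16*m^2 + 12*m - 16)/(3*m^3 - 29*m^2 + 38*m + 16)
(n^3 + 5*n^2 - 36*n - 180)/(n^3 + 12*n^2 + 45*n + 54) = (n^2 - n - 30)/(n^2 + 6*n + 9)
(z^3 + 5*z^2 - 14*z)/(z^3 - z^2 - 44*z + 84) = z/(z - 6)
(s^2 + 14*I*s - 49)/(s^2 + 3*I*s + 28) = (s + 7*I)/(s - 4*I)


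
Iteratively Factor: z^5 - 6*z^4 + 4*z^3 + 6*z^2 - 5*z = (z - 5)*(z^4 - z^3 - z^2 + z) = (z - 5)*(z - 1)*(z^3 - z) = (z - 5)*(z - 1)*(z + 1)*(z^2 - z) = z*(z - 5)*(z - 1)*(z + 1)*(z - 1)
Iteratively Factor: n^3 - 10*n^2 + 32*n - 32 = (n - 4)*(n^2 - 6*n + 8) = (n - 4)*(n - 2)*(n - 4)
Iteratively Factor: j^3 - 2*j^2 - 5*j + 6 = (j - 1)*(j^2 - j - 6) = (j - 1)*(j + 2)*(j - 3)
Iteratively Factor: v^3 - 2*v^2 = (v)*(v^2 - 2*v) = v^2*(v - 2)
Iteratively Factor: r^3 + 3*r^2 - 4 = (r + 2)*(r^2 + r - 2) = (r + 2)^2*(r - 1)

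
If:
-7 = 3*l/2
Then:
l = -14/3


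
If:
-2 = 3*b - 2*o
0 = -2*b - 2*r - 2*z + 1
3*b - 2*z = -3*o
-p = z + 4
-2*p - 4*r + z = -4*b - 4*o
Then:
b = -82/161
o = 38/161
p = -578/161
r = 457/322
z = -66/161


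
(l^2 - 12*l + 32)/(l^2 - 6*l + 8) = (l - 8)/(l - 2)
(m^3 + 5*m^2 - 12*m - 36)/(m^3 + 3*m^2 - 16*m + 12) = (m^2 - m - 6)/(m^2 - 3*m + 2)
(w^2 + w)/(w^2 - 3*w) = (w + 1)/(w - 3)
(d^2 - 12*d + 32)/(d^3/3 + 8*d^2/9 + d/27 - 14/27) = 27*(d^2 - 12*d + 32)/(9*d^3 + 24*d^2 + d - 14)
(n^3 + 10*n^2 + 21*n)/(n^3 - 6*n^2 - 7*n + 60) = n*(n + 7)/(n^2 - 9*n + 20)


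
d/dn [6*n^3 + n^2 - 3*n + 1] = 18*n^2 + 2*n - 3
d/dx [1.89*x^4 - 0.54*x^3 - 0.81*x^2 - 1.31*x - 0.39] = 7.56*x^3 - 1.62*x^2 - 1.62*x - 1.31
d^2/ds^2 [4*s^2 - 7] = 8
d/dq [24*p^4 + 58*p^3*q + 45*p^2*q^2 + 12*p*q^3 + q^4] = 58*p^3 + 90*p^2*q + 36*p*q^2 + 4*q^3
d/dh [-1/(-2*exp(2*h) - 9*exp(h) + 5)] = (-4*exp(h) - 9)*exp(h)/(2*exp(2*h) + 9*exp(h) - 5)^2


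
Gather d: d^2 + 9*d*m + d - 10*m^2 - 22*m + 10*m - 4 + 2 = d^2 + d*(9*m + 1) - 10*m^2 - 12*m - 2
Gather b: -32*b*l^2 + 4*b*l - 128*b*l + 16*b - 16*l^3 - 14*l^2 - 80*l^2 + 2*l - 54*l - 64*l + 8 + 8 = b*(-32*l^2 - 124*l + 16) - 16*l^3 - 94*l^2 - 116*l + 16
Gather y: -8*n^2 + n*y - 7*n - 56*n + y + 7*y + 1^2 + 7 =-8*n^2 - 63*n + y*(n + 8) + 8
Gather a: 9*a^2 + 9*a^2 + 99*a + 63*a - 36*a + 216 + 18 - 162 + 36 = 18*a^2 + 126*a + 108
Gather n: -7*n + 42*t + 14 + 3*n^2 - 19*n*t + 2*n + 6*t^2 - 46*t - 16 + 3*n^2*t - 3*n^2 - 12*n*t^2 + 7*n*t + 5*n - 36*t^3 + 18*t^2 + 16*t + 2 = 3*n^2*t + n*(-12*t^2 - 12*t) - 36*t^3 + 24*t^2 + 12*t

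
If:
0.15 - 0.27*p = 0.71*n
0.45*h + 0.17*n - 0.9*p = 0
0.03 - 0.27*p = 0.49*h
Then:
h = 0.03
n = 0.19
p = 0.05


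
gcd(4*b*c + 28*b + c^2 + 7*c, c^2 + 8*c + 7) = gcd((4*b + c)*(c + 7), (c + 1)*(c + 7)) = c + 7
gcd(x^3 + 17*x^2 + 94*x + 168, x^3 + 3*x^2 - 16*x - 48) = x + 4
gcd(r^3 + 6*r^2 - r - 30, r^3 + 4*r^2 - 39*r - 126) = r + 3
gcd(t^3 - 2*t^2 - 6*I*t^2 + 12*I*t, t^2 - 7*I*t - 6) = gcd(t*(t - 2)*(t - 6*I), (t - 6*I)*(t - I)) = t - 6*I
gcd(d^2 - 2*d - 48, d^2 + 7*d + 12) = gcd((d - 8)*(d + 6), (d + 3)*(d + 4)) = 1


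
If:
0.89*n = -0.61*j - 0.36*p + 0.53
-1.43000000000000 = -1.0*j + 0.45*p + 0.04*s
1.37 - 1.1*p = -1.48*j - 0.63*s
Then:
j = 0.754608294930876*s + 5.04493087557604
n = -1.15954797286802*s - 6.11163206130586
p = 1.58801843317972*s + 8.0331797235023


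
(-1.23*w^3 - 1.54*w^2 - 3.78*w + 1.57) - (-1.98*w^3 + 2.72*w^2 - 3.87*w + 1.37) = 0.75*w^3 - 4.26*w^2 + 0.0900000000000003*w + 0.2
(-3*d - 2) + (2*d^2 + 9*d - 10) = 2*d^2 + 6*d - 12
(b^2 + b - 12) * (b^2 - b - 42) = b^4 - 55*b^2 - 30*b + 504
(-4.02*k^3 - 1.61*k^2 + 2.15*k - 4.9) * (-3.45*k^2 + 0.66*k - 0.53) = 13.869*k^5 + 2.9013*k^4 - 6.3495*k^3 + 19.1773*k^2 - 4.3735*k + 2.597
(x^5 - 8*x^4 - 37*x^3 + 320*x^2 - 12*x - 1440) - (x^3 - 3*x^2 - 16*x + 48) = x^5 - 8*x^4 - 38*x^3 + 323*x^2 + 4*x - 1488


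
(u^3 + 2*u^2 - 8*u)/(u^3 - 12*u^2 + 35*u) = (u^2 + 2*u - 8)/(u^2 - 12*u + 35)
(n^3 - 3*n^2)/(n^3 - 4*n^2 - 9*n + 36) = n^2/(n^2 - n - 12)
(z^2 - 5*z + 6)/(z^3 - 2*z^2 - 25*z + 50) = (z - 3)/(z^2 - 25)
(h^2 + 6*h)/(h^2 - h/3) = 3*(h + 6)/(3*h - 1)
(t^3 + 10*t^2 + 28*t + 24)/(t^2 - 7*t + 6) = (t^3 + 10*t^2 + 28*t + 24)/(t^2 - 7*t + 6)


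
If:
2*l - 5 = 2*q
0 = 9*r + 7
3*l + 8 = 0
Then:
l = -8/3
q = -31/6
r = -7/9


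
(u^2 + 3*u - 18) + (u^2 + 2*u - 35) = 2*u^2 + 5*u - 53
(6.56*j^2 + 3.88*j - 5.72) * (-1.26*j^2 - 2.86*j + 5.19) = -8.2656*j^4 - 23.6504*j^3 + 30.1568*j^2 + 36.4964*j - 29.6868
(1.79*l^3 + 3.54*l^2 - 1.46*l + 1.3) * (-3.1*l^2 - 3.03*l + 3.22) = -5.549*l^5 - 16.3977*l^4 - 0.436399999999998*l^3 + 11.7926*l^2 - 8.6402*l + 4.186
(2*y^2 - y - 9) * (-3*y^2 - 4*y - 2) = -6*y^4 - 5*y^3 + 27*y^2 + 38*y + 18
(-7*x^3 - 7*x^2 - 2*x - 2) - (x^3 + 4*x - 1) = -8*x^3 - 7*x^2 - 6*x - 1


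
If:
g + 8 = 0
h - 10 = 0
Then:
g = -8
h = 10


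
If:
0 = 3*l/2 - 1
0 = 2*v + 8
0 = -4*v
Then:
No Solution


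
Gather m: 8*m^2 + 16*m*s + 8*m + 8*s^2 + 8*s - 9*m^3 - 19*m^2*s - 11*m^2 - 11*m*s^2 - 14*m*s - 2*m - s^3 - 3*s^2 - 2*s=-9*m^3 + m^2*(-19*s - 3) + m*(-11*s^2 + 2*s + 6) - s^3 + 5*s^2 + 6*s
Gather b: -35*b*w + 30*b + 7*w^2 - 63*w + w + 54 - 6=b*(30 - 35*w) + 7*w^2 - 62*w + 48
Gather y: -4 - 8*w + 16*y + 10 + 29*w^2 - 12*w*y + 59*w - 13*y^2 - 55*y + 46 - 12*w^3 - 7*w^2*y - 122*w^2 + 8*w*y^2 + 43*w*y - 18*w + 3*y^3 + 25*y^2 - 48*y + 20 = -12*w^3 - 93*w^2 + 33*w + 3*y^3 + y^2*(8*w + 12) + y*(-7*w^2 + 31*w - 87) + 72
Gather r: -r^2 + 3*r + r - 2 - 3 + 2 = -r^2 + 4*r - 3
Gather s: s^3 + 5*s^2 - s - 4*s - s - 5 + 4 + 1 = s^3 + 5*s^2 - 6*s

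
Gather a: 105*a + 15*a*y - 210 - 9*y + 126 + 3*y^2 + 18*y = a*(15*y + 105) + 3*y^2 + 9*y - 84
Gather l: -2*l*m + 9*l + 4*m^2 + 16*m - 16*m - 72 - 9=l*(9 - 2*m) + 4*m^2 - 81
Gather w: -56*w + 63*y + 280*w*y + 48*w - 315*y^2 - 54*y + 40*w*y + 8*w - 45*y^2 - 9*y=320*w*y - 360*y^2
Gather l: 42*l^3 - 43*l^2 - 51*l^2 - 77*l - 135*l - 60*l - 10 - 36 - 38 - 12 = 42*l^3 - 94*l^2 - 272*l - 96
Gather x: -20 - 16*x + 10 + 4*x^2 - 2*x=4*x^2 - 18*x - 10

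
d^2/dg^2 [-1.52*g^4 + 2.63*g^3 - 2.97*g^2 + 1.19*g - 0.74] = -18.24*g^2 + 15.78*g - 5.94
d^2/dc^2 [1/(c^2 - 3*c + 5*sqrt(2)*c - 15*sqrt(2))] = 2*(-c^2 - 5*sqrt(2)*c + 3*c + (2*c - 3 + 5*sqrt(2))^2 + 15*sqrt(2))/(c^2 - 3*c + 5*sqrt(2)*c - 15*sqrt(2))^3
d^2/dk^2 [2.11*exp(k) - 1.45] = 2.11*exp(k)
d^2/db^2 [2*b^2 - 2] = 4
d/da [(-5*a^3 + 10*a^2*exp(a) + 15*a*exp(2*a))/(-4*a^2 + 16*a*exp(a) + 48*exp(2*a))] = 5*(2*a^4*exp(a) + a^4 + 18*a^3*exp(2*a) - 8*a^3*exp(a) - 12*a^2*exp(3*a) - 25*a^2*exp(2*a) + 48*a*exp(3*a) + 36*exp(4*a))/(4*(a^4 - 8*a^3*exp(a) - 8*a^2*exp(2*a) + 96*a*exp(3*a) + 144*exp(4*a)))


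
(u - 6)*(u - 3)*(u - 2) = u^3 - 11*u^2 + 36*u - 36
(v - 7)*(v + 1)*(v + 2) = v^3 - 4*v^2 - 19*v - 14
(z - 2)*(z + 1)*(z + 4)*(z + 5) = z^4 + 8*z^3 + 9*z^2 - 38*z - 40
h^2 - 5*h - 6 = (h - 6)*(h + 1)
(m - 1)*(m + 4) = m^2 + 3*m - 4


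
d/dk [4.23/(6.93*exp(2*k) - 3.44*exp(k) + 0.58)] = (14.5512 - 58.6278*exp(k))*exp(k)/(6.93*exp(2*k) - 3.44*exp(k) + 0.58)^2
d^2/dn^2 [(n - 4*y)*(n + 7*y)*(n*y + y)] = 2*y*(3*n + 3*y + 1)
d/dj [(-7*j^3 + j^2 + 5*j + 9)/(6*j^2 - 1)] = (-42*j^4 - 9*j^2 - 110*j - 5)/(36*j^4 - 12*j^2 + 1)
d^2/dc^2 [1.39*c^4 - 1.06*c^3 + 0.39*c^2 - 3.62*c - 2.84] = 16.68*c^2 - 6.36*c + 0.78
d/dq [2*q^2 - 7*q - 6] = 4*q - 7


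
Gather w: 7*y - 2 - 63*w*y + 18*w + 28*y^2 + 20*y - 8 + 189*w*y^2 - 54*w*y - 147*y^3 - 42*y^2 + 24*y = w*(189*y^2 - 117*y + 18) - 147*y^3 - 14*y^2 + 51*y - 10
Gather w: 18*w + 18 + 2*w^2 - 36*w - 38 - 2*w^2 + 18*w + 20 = 0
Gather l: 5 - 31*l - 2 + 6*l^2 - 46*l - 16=6*l^2 - 77*l - 13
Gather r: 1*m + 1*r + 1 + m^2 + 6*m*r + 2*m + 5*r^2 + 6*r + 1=m^2 + 3*m + 5*r^2 + r*(6*m + 7) + 2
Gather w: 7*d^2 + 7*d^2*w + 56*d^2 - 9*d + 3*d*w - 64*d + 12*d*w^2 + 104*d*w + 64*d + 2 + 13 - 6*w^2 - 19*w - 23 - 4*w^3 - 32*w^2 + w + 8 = 63*d^2 - 9*d - 4*w^3 + w^2*(12*d - 38) + w*(7*d^2 + 107*d - 18)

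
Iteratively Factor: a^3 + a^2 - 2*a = (a)*(a^2 + a - 2) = a*(a - 1)*(a + 2)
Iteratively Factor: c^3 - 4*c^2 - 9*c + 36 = (c + 3)*(c^2 - 7*c + 12) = (c - 3)*(c + 3)*(c - 4)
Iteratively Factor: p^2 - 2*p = (p)*(p - 2)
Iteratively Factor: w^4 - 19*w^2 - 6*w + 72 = (w + 3)*(w^3 - 3*w^2 - 10*w + 24) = (w - 4)*(w + 3)*(w^2 + w - 6) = (w - 4)*(w - 2)*(w + 3)*(w + 3)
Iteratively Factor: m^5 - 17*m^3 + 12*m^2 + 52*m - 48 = (m - 1)*(m^4 + m^3 - 16*m^2 - 4*m + 48) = (m - 1)*(m + 2)*(m^3 - m^2 - 14*m + 24) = (m - 2)*(m - 1)*(m + 2)*(m^2 + m - 12) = (m - 3)*(m - 2)*(m - 1)*(m + 2)*(m + 4)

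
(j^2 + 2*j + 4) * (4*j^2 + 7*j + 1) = 4*j^4 + 15*j^3 + 31*j^2 + 30*j + 4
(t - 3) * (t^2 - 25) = t^3 - 3*t^2 - 25*t + 75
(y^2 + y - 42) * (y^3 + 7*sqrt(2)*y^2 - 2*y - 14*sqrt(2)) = y^5 + y^4 + 7*sqrt(2)*y^4 - 44*y^3 + 7*sqrt(2)*y^3 - 308*sqrt(2)*y^2 - 2*y^2 - 14*sqrt(2)*y + 84*y + 588*sqrt(2)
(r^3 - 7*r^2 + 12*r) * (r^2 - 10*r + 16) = r^5 - 17*r^4 + 98*r^3 - 232*r^2 + 192*r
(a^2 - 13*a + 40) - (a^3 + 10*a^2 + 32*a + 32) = -a^3 - 9*a^2 - 45*a + 8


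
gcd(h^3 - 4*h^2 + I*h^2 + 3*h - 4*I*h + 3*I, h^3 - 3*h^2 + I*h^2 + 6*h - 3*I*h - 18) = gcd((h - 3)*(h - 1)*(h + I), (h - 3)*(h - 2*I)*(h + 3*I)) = h - 3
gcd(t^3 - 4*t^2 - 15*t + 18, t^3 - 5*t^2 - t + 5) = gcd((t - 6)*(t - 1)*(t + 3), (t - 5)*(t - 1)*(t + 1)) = t - 1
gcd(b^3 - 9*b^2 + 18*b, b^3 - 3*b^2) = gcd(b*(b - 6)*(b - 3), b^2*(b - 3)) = b^2 - 3*b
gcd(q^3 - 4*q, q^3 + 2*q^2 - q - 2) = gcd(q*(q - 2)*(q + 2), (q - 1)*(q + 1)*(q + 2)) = q + 2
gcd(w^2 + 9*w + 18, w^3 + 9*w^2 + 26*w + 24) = w + 3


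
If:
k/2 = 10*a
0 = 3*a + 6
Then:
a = -2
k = -40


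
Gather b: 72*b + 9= 72*b + 9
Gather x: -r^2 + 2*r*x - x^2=-r^2 + 2*r*x - x^2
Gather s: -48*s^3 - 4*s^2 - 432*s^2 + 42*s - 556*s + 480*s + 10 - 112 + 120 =-48*s^3 - 436*s^2 - 34*s + 18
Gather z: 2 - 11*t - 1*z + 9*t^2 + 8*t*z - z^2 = 9*t^2 - 11*t - z^2 + z*(8*t - 1) + 2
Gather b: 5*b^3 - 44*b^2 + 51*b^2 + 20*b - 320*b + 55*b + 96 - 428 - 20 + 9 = 5*b^3 + 7*b^2 - 245*b - 343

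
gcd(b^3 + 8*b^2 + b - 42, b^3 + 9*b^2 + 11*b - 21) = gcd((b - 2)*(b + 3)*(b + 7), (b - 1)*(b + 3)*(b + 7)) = b^2 + 10*b + 21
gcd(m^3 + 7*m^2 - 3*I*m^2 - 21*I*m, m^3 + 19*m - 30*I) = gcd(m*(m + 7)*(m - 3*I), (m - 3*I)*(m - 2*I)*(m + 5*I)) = m - 3*I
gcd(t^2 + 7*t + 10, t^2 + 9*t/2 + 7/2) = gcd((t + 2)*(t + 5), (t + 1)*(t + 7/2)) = 1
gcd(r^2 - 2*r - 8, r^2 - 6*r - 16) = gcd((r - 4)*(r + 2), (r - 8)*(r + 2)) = r + 2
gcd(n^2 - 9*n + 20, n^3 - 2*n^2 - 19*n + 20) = n - 5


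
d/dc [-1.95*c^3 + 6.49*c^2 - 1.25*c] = -5.85*c^2 + 12.98*c - 1.25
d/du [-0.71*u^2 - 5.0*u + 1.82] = -1.42*u - 5.0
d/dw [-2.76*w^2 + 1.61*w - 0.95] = 1.61 - 5.52*w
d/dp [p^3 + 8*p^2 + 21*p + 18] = 3*p^2 + 16*p + 21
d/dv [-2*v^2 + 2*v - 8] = 2 - 4*v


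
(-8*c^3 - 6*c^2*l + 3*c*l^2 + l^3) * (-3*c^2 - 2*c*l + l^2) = 24*c^5 + 34*c^4*l - 5*c^3*l^2 - 15*c^2*l^3 + c*l^4 + l^5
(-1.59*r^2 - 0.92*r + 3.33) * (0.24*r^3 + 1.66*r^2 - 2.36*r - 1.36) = -0.3816*r^5 - 2.8602*r^4 + 3.0244*r^3 + 9.8614*r^2 - 6.6076*r - 4.5288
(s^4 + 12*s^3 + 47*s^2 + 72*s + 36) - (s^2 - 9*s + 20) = s^4 + 12*s^3 + 46*s^2 + 81*s + 16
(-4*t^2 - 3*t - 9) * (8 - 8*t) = 32*t^3 - 8*t^2 + 48*t - 72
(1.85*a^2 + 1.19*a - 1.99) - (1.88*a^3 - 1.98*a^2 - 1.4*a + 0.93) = -1.88*a^3 + 3.83*a^2 + 2.59*a - 2.92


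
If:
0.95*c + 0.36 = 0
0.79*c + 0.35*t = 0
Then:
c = -0.38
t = 0.86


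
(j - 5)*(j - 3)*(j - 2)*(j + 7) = j^4 - 3*j^3 - 39*j^2 + 187*j - 210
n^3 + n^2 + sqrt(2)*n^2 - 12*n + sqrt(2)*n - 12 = (n + 1)*(n - 2*sqrt(2))*(n + 3*sqrt(2))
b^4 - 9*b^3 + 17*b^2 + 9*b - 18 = (b - 6)*(b - 3)*(b - 1)*(b + 1)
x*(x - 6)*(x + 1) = x^3 - 5*x^2 - 6*x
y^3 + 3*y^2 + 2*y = y*(y + 1)*(y + 2)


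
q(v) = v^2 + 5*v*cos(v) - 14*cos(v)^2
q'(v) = -5*v*sin(v) + 2*v + 28*sin(v)*cos(v) + 5*cos(v)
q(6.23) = 55.96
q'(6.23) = 17.62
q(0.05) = -13.71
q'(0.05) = 6.48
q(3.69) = -12.32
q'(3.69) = 25.19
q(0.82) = -3.05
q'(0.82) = 16.02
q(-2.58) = 7.55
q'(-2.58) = -3.64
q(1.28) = 2.32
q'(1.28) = 5.55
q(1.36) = 2.66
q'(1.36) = 2.85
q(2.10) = -4.46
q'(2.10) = -19.59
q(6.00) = 51.90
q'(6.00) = 17.67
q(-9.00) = 110.38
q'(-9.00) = -30.59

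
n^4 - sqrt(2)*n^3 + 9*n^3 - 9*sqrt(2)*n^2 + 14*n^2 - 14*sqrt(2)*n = n*(n + 2)*(n + 7)*(n - sqrt(2))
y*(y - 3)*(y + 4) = y^3 + y^2 - 12*y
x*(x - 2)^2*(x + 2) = x^4 - 2*x^3 - 4*x^2 + 8*x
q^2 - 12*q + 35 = (q - 7)*(q - 5)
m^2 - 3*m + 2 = (m - 2)*(m - 1)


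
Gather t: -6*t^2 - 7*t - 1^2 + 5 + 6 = -6*t^2 - 7*t + 10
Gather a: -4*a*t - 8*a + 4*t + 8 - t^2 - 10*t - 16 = a*(-4*t - 8) - t^2 - 6*t - 8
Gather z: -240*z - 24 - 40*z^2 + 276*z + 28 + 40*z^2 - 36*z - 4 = 0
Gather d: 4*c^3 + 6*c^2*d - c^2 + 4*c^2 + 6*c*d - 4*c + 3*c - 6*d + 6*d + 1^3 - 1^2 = 4*c^3 + 3*c^2 - c + d*(6*c^2 + 6*c)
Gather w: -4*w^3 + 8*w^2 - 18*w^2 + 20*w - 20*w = -4*w^3 - 10*w^2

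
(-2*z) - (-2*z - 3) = 3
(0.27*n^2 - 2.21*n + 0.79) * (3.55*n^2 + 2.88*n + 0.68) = 0.9585*n^4 - 7.0679*n^3 - 3.3767*n^2 + 0.7724*n + 0.5372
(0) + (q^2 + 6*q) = q^2 + 6*q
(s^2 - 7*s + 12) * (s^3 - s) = s^5 - 7*s^4 + 11*s^3 + 7*s^2 - 12*s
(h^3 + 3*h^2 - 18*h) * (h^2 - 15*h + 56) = h^5 - 12*h^4 - 7*h^3 + 438*h^2 - 1008*h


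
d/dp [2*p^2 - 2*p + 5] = 4*p - 2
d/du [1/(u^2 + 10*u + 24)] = 2*(-u - 5)/(u^2 + 10*u + 24)^2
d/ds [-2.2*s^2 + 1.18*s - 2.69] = 1.18 - 4.4*s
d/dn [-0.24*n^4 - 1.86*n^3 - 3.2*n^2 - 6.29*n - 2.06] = -0.96*n^3 - 5.58*n^2 - 6.4*n - 6.29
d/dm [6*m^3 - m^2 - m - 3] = 18*m^2 - 2*m - 1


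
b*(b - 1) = b^2 - b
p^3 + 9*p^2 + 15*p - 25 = (p - 1)*(p + 5)^2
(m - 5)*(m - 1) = m^2 - 6*m + 5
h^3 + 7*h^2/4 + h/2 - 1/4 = (h - 1/4)*(h + 1)^2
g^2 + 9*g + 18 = (g + 3)*(g + 6)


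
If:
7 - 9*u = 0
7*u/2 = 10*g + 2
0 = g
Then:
No Solution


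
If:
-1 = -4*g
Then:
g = 1/4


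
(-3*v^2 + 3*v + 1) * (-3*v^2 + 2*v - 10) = 9*v^4 - 15*v^3 + 33*v^2 - 28*v - 10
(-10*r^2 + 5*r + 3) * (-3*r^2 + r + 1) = 30*r^4 - 25*r^3 - 14*r^2 + 8*r + 3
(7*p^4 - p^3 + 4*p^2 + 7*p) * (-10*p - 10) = -70*p^5 - 60*p^4 - 30*p^3 - 110*p^2 - 70*p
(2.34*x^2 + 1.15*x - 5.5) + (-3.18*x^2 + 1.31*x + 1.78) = -0.84*x^2 + 2.46*x - 3.72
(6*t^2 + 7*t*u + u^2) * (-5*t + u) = -30*t^3 - 29*t^2*u + 2*t*u^2 + u^3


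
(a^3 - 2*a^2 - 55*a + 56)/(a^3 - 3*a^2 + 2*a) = (a^2 - a - 56)/(a*(a - 2))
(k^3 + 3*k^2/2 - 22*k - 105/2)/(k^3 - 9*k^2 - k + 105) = (k + 7/2)/(k - 7)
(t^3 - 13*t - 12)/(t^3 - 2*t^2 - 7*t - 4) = (t + 3)/(t + 1)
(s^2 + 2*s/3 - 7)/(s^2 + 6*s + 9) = (s - 7/3)/(s + 3)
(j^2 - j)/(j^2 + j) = (j - 1)/(j + 1)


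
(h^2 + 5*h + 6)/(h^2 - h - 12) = (h + 2)/(h - 4)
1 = 1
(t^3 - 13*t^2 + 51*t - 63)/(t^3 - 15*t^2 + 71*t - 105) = (t - 3)/(t - 5)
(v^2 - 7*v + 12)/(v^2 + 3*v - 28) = (v - 3)/(v + 7)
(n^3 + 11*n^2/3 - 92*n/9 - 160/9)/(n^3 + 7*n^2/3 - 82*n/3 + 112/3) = (3*n^2 + 19*n + 20)/(3*(n^2 + 5*n - 14))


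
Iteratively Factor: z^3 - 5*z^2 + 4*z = (z - 4)*(z^2 - z) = (z - 4)*(z - 1)*(z)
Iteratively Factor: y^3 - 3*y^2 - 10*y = (y + 2)*(y^2 - 5*y) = (y - 5)*(y + 2)*(y)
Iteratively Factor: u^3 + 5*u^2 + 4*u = (u + 4)*(u^2 + u) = (u + 1)*(u + 4)*(u)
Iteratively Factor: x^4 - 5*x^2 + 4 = (x - 1)*(x^3 + x^2 - 4*x - 4) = (x - 2)*(x - 1)*(x^2 + 3*x + 2) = (x - 2)*(x - 1)*(x + 2)*(x + 1)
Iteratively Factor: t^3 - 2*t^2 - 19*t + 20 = (t + 4)*(t^2 - 6*t + 5) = (t - 1)*(t + 4)*(t - 5)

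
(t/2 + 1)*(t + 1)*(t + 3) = t^3/2 + 3*t^2 + 11*t/2 + 3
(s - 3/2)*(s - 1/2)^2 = s^3 - 5*s^2/2 + 7*s/4 - 3/8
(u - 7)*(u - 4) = u^2 - 11*u + 28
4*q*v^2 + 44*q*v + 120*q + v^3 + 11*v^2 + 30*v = (4*q + v)*(v + 5)*(v + 6)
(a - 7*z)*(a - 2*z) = a^2 - 9*a*z + 14*z^2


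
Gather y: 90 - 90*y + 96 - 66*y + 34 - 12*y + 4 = 224 - 168*y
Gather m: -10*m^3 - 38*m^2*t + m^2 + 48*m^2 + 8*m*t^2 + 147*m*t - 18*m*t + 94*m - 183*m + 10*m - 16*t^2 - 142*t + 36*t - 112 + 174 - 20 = -10*m^3 + m^2*(49 - 38*t) + m*(8*t^2 + 129*t - 79) - 16*t^2 - 106*t + 42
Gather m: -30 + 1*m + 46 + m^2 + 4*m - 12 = m^2 + 5*m + 4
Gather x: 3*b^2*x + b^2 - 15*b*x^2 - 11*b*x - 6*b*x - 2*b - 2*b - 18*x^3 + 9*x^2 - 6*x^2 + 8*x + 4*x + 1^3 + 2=b^2 - 4*b - 18*x^3 + x^2*(3 - 15*b) + x*(3*b^2 - 17*b + 12) + 3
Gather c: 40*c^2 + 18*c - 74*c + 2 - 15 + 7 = 40*c^2 - 56*c - 6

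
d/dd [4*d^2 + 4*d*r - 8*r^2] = 8*d + 4*r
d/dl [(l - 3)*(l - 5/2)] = 2*l - 11/2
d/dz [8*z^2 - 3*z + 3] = 16*z - 3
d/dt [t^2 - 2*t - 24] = 2*t - 2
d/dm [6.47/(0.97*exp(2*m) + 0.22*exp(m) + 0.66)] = (-12.5518*exp(m) - 1.4234)*exp(m)/(0.97*exp(2*m) + 0.22*exp(m) + 0.66)^2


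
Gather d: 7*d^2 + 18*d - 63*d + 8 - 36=7*d^2 - 45*d - 28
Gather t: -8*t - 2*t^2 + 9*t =-2*t^2 + t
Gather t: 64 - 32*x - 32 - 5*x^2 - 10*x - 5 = -5*x^2 - 42*x + 27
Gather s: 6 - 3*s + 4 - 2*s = 10 - 5*s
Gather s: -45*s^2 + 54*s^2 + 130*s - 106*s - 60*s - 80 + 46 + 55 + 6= 9*s^2 - 36*s + 27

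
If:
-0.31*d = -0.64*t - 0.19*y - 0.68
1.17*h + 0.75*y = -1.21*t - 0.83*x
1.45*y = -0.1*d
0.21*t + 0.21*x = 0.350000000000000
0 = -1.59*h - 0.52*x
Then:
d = 0.19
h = -0.86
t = -0.96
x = 2.63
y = -0.01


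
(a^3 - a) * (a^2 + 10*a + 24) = a^5 + 10*a^4 + 23*a^3 - 10*a^2 - 24*a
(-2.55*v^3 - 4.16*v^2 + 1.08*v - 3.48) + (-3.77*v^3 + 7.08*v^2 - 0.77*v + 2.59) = -6.32*v^3 + 2.92*v^2 + 0.31*v - 0.89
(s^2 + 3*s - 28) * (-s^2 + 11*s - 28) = -s^4 + 8*s^3 + 33*s^2 - 392*s + 784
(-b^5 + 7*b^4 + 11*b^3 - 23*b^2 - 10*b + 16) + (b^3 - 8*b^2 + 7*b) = -b^5 + 7*b^4 + 12*b^3 - 31*b^2 - 3*b + 16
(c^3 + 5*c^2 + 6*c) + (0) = c^3 + 5*c^2 + 6*c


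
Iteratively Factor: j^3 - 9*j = (j)*(j^2 - 9) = j*(j - 3)*(j + 3)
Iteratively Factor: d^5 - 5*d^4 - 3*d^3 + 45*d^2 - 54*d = (d - 2)*(d^4 - 3*d^3 - 9*d^2 + 27*d) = d*(d - 2)*(d^3 - 3*d^2 - 9*d + 27) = d*(d - 3)*(d - 2)*(d^2 - 9) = d*(d - 3)^2*(d - 2)*(d + 3)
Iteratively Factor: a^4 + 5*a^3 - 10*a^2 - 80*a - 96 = (a + 2)*(a^3 + 3*a^2 - 16*a - 48) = (a - 4)*(a + 2)*(a^2 + 7*a + 12) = (a - 4)*(a + 2)*(a + 4)*(a + 3)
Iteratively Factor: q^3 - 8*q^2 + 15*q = (q)*(q^2 - 8*q + 15) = q*(q - 5)*(q - 3)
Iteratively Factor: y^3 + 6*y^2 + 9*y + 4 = (y + 4)*(y^2 + 2*y + 1) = (y + 1)*(y + 4)*(y + 1)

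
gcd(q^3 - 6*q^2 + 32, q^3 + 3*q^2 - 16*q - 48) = q - 4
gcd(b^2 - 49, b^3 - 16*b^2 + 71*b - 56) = b - 7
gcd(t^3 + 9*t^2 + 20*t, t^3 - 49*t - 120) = t + 5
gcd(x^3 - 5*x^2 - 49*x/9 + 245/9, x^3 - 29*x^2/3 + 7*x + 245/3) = x^2 - 8*x/3 - 35/3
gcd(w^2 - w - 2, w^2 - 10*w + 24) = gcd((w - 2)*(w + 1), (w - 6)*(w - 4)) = 1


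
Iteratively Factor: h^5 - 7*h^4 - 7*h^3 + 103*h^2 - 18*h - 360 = (h + 2)*(h^4 - 9*h^3 + 11*h^2 + 81*h - 180) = (h - 3)*(h + 2)*(h^3 - 6*h^2 - 7*h + 60) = (h - 3)*(h + 2)*(h + 3)*(h^2 - 9*h + 20) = (h - 4)*(h - 3)*(h + 2)*(h + 3)*(h - 5)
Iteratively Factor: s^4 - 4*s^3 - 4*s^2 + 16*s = (s + 2)*(s^3 - 6*s^2 + 8*s) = (s - 2)*(s + 2)*(s^2 - 4*s) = s*(s - 2)*(s + 2)*(s - 4)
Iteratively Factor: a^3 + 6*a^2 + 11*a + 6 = (a + 1)*(a^2 + 5*a + 6) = (a + 1)*(a + 2)*(a + 3)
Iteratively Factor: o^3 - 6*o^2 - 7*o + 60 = (o + 3)*(o^2 - 9*o + 20) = (o - 5)*(o + 3)*(o - 4)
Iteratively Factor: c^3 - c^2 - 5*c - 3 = (c + 1)*(c^2 - 2*c - 3) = (c - 3)*(c + 1)*(c + 1)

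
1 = 1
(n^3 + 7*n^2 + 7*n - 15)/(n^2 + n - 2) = (n^2 + 8*n + 15)/(n + 2)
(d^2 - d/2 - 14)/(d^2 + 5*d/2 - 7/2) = (d - 4)/(d - 1)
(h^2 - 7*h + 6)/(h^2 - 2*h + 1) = (h - 6)/(h - 1)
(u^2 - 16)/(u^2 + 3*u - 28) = (u + 4)/(u + 7)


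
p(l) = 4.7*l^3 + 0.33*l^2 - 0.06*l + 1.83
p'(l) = 14.1*l^2 + 0.66*l - 0.06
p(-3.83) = -257.15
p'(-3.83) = 204.24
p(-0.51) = 1.32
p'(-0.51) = 3.27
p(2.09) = 46.05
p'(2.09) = 62.91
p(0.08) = 1.83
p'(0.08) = 0.08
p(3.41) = 191.83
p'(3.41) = 166.15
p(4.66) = 484.33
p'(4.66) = 309.21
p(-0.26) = 1.79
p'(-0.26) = 0.72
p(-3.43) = -183.74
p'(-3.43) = 163.56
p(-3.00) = -121.92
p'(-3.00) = 124.86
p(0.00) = 1.83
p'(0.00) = -0.06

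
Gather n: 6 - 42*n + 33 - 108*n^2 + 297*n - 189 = -108*n^2 + 255*n - 150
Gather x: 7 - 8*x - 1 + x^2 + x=x^2 - 7*x + 6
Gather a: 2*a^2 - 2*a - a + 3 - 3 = 2*a^2 - 3*a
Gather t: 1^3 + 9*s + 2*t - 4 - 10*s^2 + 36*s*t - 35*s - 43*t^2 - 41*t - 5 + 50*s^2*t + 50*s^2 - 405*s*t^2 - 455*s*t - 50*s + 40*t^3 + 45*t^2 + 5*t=40*s^2 - 76*s + 40*t^3 + t^2*(2 - 405*s) + t*(50*s^2 - 419*s - 34) - 8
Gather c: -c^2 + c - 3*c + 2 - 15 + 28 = -c^2 - 2*c + 15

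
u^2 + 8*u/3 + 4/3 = (u + 2/3)*(u + 2)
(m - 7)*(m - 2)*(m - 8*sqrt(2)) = m^3 - 8*sqrt(2)*m^2 - 9*m^2 + 14*m + 72*sqrt(2)*m - 112*sqrt(2)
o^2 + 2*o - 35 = (o - 5)*(o + 7)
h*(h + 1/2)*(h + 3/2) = h^3 + 2*h^2 + 3*h/4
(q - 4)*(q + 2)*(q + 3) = q^3 + q^2 - 14*q - 24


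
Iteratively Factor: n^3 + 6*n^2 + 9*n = (n)*(n^2 + 6*n + 9) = n*(n + 3)*(n + 3)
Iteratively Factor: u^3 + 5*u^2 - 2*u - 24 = (u + 4)*(u^2 + u - 6) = (u + 3)*(u + 4)*(u - 2)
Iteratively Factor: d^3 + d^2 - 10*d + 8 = (d - 1)*(d^2 + 2*d - 8) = (d - 1)*(d + 4)*(d - 2)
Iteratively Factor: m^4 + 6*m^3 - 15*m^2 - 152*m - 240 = (m + 3)*(m^3 + 3*m^2 - 24*m - 80) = (m + 3)*(m + 4)*(m^2 - m - 20) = (m - 5)*(m + 3)*(m + 4)*(m + 4)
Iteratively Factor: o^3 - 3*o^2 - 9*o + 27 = (o + 3)*(o^2 - 6*o + 9) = (o - 3)*(o + 3)*(o - 3)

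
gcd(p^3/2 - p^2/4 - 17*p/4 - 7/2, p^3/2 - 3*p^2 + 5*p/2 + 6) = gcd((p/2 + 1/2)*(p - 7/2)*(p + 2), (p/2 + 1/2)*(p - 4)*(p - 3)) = p + 1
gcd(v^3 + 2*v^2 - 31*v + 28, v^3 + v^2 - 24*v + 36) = 1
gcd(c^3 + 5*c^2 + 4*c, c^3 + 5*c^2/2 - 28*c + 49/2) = 1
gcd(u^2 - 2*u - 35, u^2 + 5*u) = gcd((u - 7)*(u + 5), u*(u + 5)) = u + 5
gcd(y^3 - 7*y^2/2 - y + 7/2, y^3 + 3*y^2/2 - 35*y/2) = y - 7/2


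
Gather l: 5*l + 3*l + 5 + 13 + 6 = 8*l + 24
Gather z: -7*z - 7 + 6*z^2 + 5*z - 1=6*z^2 - 2*z - 8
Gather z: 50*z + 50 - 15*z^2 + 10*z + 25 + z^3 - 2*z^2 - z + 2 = z^3 - 17*z^2 + 59*z + 77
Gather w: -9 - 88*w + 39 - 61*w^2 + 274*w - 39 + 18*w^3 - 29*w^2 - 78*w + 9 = 18*w^3 - 90*w^2 + 108*w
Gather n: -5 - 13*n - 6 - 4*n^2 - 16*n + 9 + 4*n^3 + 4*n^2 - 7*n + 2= 4*n^3 - 36*n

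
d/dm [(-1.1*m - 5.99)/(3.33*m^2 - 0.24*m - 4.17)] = (3.663*m^2 + 39.8934*m + 3.1494)/(11.0889*m^4 - 1.5984*m^3 - 27.7146*m^2 + 2.0016*m + 17.3889)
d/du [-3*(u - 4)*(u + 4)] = -6*u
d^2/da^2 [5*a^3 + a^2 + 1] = 30*a + 2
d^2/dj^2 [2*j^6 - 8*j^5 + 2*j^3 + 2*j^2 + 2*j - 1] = 60*j^4 - 160*j^3 + 12*j + 4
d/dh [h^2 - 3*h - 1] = 2*h - 3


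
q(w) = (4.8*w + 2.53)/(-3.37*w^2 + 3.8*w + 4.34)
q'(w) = (4.8*w + 2.53)*(6.74*w - 3.8)/(-3.37*w^2 + 3.8*w + 4.34)^2 + 4.8/(-3.37*w^2 + 3.8*w + 4.34)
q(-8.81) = 0.14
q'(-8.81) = 0.01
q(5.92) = -0.34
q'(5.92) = 0.08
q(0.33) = 0.79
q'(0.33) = 0.68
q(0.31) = 0.77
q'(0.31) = 0.67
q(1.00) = 1.54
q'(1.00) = 1.95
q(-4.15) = 0.25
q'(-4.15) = 0.05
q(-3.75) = 0.27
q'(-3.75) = 0.05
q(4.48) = -0.52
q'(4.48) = 0.19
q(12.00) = -0.14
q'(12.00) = 0.01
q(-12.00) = 0.10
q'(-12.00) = 0.01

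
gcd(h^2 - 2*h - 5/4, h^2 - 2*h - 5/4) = h^2 - 2*h - 5/4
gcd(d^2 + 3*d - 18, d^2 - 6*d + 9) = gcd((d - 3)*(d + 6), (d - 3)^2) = d - 3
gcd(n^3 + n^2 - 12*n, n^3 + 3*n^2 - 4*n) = n^2 + 4*n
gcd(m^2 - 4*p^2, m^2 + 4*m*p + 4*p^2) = m + 2*p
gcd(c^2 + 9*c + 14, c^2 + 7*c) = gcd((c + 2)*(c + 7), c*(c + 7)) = c + 7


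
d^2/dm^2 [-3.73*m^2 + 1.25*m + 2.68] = -7.46000000000000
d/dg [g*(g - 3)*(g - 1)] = 3*g^2 - 8*g + 3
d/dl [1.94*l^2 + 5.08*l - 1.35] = 3.88*l + 5.08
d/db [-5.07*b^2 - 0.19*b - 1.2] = -10.14*b - 0.19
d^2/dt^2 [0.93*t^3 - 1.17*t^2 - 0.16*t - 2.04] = 5.58*t - 2.34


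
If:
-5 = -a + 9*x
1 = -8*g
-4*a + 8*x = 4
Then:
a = -19/7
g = -1/8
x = -6/7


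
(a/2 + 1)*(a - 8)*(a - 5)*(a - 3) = a^4/2 - 7*a^3 + 47*a^2/2 + 19*a - 120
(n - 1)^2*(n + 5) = n^3 + 3*n^2 - 9*n + 5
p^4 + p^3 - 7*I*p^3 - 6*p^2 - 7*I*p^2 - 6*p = p*(p + 1)*(p - 6*I)*(p - I)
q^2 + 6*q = q*(q + 6)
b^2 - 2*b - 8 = (b - 4)*(b + 2)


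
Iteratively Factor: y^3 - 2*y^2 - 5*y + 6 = (y - 1)*(y^2 - y - 6) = (y - 3)*(y - 1)*(y + 2)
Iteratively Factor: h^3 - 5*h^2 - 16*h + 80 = (h + 4)*(h^2 - 9*h + 20) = (h - 4)*(h + 4)*(h - 5)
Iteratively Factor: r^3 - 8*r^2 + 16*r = (r - 4)*(r^2 - 4*r) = r*(r - 4)*(r - 4)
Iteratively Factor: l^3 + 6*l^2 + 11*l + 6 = (l + 2)*(l^2 + 4*l + 3) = (l + 1)*(l + 2)*(l + 3)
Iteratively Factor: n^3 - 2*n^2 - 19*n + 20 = (n + 4)*(n^2 - 6*n + 5) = (n - 1)*(n + 4)*(n - 5)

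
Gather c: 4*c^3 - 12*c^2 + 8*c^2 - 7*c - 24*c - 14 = 4*c^3 - 4*c^2 - 31*c - 14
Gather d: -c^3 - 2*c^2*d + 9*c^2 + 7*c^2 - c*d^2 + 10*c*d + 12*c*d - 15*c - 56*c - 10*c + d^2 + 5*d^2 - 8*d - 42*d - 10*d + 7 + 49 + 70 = -c^3 + 16*c^2 - 81*c + d^2*(6 - c) + d*(-2*c^2 + 22*c - 60) + 126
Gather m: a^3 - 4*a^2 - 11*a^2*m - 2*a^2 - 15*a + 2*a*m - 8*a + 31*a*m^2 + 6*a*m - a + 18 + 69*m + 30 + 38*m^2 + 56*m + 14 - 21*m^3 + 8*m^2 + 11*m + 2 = a^3 - 6*a^2 - 24*a - 21*m^3 + m^2*(31*a + 46) + m*(-11*a^2 + 8*a + 136) + 64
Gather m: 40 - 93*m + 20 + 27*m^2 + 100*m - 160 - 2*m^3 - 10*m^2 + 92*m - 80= -2*m^3 + 17*m^2 + 99*m - 180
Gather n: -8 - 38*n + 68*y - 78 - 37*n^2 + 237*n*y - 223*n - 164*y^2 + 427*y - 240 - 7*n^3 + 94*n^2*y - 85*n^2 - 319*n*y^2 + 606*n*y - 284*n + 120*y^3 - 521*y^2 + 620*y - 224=-7*n^3 + n^2*(94*y - 122) + n*(-319*y^2 + 843*y - 545) + 120*y^3 - 685*y^2 + 1115*y - 550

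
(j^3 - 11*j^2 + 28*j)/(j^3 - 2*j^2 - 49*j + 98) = j*(j - 4)/(j^2 + 5*j - 14)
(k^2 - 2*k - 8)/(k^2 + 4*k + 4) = (k - 4)/(k + 2)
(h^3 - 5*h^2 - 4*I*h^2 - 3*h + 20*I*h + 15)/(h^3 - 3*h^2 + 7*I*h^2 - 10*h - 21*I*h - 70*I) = (h^2 - 4*I*h - 3)/(h^2 + h*(2 + 7*I) + 14*I)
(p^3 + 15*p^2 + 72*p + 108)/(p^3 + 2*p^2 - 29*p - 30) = (p^2 + 9*p + 18)/(p^2 - 4*p - 5)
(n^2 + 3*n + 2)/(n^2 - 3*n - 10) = (n + 1)/(n - 5)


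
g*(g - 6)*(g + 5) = g^3 - g^2 - 30*g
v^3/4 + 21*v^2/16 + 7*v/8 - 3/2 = (v/4 + 1)*(v - 3/4)*(v + 2)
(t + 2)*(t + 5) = t^2 + 7*t + 10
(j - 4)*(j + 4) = j^2 - 16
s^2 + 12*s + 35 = (s + 5)*(s + 7)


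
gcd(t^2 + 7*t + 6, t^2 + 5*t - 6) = t + 6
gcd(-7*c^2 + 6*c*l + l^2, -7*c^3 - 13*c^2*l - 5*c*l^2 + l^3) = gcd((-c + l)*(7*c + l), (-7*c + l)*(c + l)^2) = 1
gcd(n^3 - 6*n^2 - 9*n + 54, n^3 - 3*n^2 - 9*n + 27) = n^2 - 9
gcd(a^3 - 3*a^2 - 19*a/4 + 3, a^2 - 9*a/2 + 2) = a^2 - 9*a/2 + 2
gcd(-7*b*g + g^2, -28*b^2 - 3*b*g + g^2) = 7*b - g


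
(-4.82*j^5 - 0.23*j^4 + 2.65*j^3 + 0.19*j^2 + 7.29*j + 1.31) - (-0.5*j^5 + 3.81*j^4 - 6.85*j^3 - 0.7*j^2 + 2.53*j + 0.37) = -4.32*j^5 - 4.04*j^4 + 9.5*j^3 + 0.89*j^2 + 4.76*j + 0.94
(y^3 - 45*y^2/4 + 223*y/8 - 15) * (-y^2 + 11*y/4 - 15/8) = -y^5 + 14*y^4 - 971*y^3/16 + 451*y^2/4 - 5985*y/64 + 225/8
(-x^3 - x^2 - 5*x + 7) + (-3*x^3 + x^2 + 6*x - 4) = -4*x^3 + x + 3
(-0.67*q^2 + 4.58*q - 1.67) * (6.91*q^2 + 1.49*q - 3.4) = -4.6297*q^4 + 30.6495*q^3 - 2.4375*q^2 - 18.0603*q + 5.678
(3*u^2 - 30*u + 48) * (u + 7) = 3*u^3 - 9*u^2 - 162*u + 336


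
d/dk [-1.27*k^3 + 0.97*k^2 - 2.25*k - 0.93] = -3.81*k^2 + 1.94*k - 2.25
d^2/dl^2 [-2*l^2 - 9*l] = -4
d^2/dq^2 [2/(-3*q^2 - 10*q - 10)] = 4*(9*q^2 + 30*q - 4*(3*q + 5)^2 + 30)/(3*q^2 + 10*q + 10)^3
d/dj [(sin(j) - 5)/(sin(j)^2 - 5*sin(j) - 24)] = (10*sin(j) + cos(j)^2 - 50)*cos(j)/((sin(j) - 8)^2*(sin(j) + 3)^2)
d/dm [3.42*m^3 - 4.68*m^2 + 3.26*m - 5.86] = 10.26*m^2 - 9.36*m + 3.26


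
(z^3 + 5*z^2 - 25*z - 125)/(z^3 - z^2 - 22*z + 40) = (z^2 - 25)/(z^2 - 6*z + 8)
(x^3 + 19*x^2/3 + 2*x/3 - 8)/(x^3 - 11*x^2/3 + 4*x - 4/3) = (3*x^2 + 22*x + 24)/(3*x^2 - 8*x + 4)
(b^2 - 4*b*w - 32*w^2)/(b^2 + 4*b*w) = (b - 8*w)/b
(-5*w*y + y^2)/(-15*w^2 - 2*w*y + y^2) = y/(3*w + y)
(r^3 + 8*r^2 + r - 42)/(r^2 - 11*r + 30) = (r^3 + 8*r^2 + r - 42)/(r^2 - 11*r + 30)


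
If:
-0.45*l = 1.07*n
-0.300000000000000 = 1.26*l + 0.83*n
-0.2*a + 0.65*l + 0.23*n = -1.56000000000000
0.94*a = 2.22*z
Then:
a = 6.89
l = -0.33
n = 0.14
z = 2.92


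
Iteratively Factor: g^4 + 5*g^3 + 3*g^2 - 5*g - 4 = (g + 4)*(g^3 + g^2 - g - 1) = (g + 1)*(g + 4)*(g^2 - 1) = (g + 1)^2*(g + 4)*(g - 1)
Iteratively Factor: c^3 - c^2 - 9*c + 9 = (c + 3)*(c^2 - 4*c + 3) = (c - 3)*(c + 3)*(c - 1)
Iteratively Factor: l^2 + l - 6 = (l - 2)*(l + 3)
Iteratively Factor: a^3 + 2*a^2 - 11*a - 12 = (a - 3)*(a^2 + 5*a + 4) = (a - 3)*(a + 1)*(a + 4)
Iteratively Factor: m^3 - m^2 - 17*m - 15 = (m - 5)*(m^2 + 4*m + 3) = (m - 5)*(m + 1)*(m + 3)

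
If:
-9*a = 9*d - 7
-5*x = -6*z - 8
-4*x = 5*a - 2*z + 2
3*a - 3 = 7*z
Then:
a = -36/31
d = 541/279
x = 106/217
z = -201/217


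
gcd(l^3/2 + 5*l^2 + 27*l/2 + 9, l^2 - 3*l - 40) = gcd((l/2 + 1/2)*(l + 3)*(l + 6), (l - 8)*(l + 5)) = 1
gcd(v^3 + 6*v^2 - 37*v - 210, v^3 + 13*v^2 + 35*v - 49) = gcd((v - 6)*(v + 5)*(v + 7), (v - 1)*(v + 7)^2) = v + 7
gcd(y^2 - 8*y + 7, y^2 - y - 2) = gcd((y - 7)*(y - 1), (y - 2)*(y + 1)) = 1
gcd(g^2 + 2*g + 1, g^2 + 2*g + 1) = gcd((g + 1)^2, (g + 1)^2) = g^2 + 2*g + 1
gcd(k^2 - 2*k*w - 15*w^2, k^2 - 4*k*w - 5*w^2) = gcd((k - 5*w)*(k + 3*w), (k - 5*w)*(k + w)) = -k + 5*w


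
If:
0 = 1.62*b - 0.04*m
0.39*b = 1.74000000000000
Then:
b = 4.46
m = 180.69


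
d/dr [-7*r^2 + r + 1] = 1 - 14*r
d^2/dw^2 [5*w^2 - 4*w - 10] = 10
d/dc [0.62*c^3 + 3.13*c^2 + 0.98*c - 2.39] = 1.86*c^2 + 6.26*c + 0.98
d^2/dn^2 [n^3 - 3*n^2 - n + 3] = 6*n - 6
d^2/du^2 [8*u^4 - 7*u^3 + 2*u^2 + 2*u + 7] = 96*u^2 - 42*u + 4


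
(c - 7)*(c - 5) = c^2 - 12*c + 35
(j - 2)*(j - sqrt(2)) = j^2 - 2*j - sqrt(2)*j + 2*sqrt(2)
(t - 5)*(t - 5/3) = t^2 - 20*t/3 + 25/3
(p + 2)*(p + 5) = p^2 + 7*p + 10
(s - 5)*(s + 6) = s^2 + s - 30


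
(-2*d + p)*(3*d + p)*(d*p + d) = -6*d^3*p - 6*d^3 + d^2*p^2 + d^2*p + d*p^3 + d*p^2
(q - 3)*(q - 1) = q^2 - 4*q + 3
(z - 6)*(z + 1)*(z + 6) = z^3 + z^2 - 36*z - 36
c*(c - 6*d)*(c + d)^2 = c^4 - 4*c^3*d - 11*c^2*d^2 - 6*c*d^3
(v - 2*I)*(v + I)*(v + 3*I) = v^3 + 2*I*v^2 + 5*v + 6*I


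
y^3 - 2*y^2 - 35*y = y*(y - 7)*(y + 5)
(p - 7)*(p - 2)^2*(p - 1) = p^4 - 12*p^3 + 43*p^2 - 60*p + 28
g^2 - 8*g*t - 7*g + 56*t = (g - 7)*(g - 8*t)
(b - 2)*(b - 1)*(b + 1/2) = b^3 - 5*b^2/2 + b/2 + 1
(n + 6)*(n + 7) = n^2 + 13*n + 42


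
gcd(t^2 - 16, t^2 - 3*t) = 1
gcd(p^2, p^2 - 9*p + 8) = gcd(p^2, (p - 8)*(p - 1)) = 1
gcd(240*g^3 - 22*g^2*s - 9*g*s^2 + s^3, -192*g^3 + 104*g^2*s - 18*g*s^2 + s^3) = 48*g^2 - 14*g*s + s^2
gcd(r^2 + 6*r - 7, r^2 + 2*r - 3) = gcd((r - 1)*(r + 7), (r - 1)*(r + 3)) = r - 1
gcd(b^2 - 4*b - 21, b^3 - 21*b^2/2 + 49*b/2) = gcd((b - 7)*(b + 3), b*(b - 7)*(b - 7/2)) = b - 7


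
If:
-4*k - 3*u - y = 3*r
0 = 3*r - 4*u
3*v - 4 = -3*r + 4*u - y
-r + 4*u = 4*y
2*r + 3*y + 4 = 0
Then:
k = 23/14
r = -8/7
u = -6/7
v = 32/21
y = -4/7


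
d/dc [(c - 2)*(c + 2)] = 2*c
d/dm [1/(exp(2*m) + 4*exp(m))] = 2*(-exp(m) - 2)*exp(-m)/(exp(m) + 4)^2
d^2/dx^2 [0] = 0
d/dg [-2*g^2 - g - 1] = -4*g - 1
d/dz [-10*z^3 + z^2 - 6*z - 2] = -30*z^2 + 2*z - 6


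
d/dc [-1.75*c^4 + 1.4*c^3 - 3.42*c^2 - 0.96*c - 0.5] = -7.0*c^3 + 4.2*c^2 - 6.84*c - 0.96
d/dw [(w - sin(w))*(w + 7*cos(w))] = -(w - sin(w))*(7*sin(w) - 1) - (w + 7*cos(w))*(cos(w) - 1)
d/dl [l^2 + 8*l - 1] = 2*l + 8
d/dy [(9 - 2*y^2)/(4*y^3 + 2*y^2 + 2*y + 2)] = (4*y^4 - 56*y^2 - 22*y - 9)/(2*(4*y^6 + 4*y^5 + 5*y^4 + 6*y^3 + 3*y^2 + 2*y + 1))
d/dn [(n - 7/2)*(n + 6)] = 2*n + 5/2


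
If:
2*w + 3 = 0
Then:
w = -3/2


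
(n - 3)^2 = n^2 - 6*n + 9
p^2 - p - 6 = (p - 3)*(p + 2)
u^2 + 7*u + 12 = (u + 3)*(u + 4)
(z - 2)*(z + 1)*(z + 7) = z^3 + 6*z^2 - 9*z - 14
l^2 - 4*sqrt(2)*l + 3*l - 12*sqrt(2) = (l + 3)*(l - 4*sqrt(2))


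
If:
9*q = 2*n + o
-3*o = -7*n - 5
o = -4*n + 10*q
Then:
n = 5/41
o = 80/41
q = 10/41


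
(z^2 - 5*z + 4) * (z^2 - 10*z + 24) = z^4 - 15*z^3 + 78*z^2 - 160*z + 96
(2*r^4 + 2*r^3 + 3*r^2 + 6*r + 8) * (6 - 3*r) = -6*r^5 + 6*r^4 + 3*r^3 + 12*r + 48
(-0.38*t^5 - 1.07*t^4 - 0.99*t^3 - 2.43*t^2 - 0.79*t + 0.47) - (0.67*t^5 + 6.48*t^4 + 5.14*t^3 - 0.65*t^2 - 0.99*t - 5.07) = -1.05*t^5 - 7.55*t^4 - 6.13*t^3 - 1.78*t^2 + 0.2*t + 5.54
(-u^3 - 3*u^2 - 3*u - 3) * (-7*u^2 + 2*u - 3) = 7*u^5 + 19*u^4 + 18*u^3 + 24*u^2 + 3*u + 9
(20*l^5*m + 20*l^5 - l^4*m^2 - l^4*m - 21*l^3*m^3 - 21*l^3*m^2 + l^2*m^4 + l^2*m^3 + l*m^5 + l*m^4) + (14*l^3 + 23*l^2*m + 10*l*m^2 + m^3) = 20*l^5*m + 20*l^5 - l^4*m^2 - l^4*m - 21*l^3*m^3 - 21*l^3*m^2 + 14*l^3 + l^2*m^4 + l^2*m^3 + 23*l^2*m + l*m^5 + l*m^4 + 10*l*m^2 + m^3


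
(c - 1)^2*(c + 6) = c^3 + 4*c^2 - 11*c + 6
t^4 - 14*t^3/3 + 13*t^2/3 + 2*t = t*(t - 3)*(t - 2)*(t + 1/3)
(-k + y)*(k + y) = -k^2 + y^2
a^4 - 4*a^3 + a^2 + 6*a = a*(a - 3)*(a - 2)*(a + 1)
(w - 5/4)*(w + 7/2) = w^2 + 9*w/4 - 35/8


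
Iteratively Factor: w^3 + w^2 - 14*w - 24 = (w + 2)*(w^2 - w - 12) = (w + 2)*(w + 3)*(w - 4)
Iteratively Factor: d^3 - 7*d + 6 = (d - 2)*(d^2 + 2*d - 3) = (d - 2)*(d - 1)*(d + 3)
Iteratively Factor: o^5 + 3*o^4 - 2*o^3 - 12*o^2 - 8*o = (o + 2)*(o^4 + o^3 - 4*o^2 - 4*o) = (o + 1)*(o + 2)*(o^3 - 4*o) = (o + 1)*(o + 2)^2*(o^2 - 2*o) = o*(o + 1)*(o + 2)^2*(o - 2)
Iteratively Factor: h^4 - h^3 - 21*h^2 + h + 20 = (h + 4)*(h^3 - 5*h^2 - h + 5) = (h - 1)*(h + 4)*(h^2 - 4*h - 5) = (h - 1)*(h + 1)*(h + 4)*(h - 5)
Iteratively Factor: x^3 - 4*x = (x - 2)*(x^2 + 2*x) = (x - 2)*(x + 2)*(x)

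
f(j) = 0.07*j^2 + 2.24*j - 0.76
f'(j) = 0.14*j + 2.24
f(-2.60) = -6.11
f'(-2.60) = 1.88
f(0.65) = 0.73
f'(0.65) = 2.33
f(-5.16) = -10.45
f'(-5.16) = 1.52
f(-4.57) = -9.53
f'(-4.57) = 1.60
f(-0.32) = -1.47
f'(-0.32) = 2.20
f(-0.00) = -0.76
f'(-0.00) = 2.24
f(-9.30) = -15.54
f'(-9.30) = 0.94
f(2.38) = 4.97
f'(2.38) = 2.57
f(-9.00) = -15.25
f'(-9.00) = 0.98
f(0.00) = -0.76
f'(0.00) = 2.24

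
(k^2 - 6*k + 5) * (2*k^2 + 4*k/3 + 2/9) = 2*k^4 - 32*k^3/3 + 20*k^2/9 + 16*k/3 + 10/9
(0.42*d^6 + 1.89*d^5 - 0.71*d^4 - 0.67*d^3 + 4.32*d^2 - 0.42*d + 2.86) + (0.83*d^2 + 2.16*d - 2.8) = 0.42*d^6 + 1.89*d^5 - 0.71*d^4 - 0.67*d^3 + 5.15*d^2 + 1.74*d + 0.0600000000000001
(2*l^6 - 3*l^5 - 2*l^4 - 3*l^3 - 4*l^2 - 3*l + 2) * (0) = 0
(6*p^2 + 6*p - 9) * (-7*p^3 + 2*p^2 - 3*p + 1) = -42*p^5 - 30*p^4 + 57*p^3 - 30*p^2 + 33*p - 9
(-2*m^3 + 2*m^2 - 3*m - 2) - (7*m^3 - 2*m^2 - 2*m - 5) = -9*m^3 + 4*m^2 - m + 3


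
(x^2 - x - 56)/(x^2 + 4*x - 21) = (x - 8)/(x - 3)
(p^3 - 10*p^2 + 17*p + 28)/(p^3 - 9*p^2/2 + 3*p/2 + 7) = 2*(p^2 - 11*p + 28)/(2*p^2 - 11*p + 14)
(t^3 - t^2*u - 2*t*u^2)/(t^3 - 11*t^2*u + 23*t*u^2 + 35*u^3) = t*(t - 2*u)/(t^2 - 12*t*u + 35*u^2)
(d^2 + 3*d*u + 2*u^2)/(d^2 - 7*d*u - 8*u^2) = (-d - 2*u)/(-d + 8*u)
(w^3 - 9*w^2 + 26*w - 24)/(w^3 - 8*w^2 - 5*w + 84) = (w^2 - 5*w + 6)/(w^2 - 4*w - 21)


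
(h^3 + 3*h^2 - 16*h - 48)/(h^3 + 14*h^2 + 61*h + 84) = (h - 4)/(h + 7)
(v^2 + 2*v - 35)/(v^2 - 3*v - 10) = (v + 7)/(v + 2)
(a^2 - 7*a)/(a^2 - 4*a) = (a - 7)/(a - 4)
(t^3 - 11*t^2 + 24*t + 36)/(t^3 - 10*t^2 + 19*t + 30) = (t - 6)/(t - 5)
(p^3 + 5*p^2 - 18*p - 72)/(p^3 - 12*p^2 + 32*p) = (p^2 + 9*p + 18)/(p*(p - 8))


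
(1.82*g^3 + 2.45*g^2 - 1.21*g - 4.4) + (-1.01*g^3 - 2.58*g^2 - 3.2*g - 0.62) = 0.81*g^3 - 0.13*g^2 - 4.41*g - 5.02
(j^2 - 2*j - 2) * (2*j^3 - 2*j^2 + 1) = 2*j^5 - 6*j^4 + 5*j^2 - 2*j - 2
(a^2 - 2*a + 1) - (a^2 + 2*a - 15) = 16 - 4*a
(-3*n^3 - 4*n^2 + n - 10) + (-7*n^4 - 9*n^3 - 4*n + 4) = -7*n^4 - 12*n^3 - 4*n^2 - 3*n - 6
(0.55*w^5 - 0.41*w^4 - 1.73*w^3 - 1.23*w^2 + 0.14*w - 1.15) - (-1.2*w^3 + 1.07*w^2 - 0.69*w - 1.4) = 0.55*w^5 - 0.41*w^4 - 0.53*w^3 - 2.3*w^2 + 0.83*w + 0.25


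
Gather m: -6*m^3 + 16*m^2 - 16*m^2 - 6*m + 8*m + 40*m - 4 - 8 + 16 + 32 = -6*m^3 + 42*m + 36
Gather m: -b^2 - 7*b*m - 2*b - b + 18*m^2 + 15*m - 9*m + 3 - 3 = -b^2 - 3*b + 18*m^2 + m*(6 - 7*b)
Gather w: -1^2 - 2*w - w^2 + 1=-w^2 - 2*w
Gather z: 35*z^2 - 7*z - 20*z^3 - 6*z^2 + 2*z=-20*z^3 + 29*z^2 - 5*z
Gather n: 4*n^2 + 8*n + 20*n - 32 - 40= 4*n^2 + 28*n - 72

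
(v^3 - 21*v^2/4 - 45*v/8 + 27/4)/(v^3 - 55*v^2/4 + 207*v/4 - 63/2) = (v + 3/2)/(v - 7)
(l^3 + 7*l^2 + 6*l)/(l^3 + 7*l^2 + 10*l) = (l^2 + 7*l + 6)/(l^2 + 7*l + 10)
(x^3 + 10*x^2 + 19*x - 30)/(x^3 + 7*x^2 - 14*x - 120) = (x - 1)/(x - 4)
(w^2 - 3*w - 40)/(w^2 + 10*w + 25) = (w - 8)/(w + 5)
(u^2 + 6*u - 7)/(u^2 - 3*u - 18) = (-u^2 - 6*u + 7)/(-u^2 + 3*u + 18)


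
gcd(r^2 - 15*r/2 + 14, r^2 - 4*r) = r - 4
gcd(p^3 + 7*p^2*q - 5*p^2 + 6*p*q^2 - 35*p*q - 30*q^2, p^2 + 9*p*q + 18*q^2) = p + 6*q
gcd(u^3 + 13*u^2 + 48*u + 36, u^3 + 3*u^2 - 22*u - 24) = u^2 + 7*u + 6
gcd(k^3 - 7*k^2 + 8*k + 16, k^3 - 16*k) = k - 4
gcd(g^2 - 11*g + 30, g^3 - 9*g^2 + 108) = g - 6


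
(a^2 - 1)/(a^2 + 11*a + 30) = (a^2 - 1)/(a^2 + 11*a + 30)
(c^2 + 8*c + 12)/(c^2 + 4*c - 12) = (c + 2)/(c - 2)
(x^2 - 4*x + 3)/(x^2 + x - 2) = (x - 3)/(x + 2)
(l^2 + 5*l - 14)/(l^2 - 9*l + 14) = (l + 7)/(l - 7)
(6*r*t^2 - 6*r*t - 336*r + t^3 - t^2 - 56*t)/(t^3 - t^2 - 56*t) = (6*r + t)/t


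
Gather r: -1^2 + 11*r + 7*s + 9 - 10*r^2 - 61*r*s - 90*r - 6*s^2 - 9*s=-10*r^2 + r*(-61*s - 79) - 6*s^2 - 2*s + 8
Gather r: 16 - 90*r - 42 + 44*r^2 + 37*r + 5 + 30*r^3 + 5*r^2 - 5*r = 30*r^3 + 49*r^2 - 58*r - 21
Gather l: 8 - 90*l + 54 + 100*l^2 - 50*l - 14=100*l^2 - 140*l + 48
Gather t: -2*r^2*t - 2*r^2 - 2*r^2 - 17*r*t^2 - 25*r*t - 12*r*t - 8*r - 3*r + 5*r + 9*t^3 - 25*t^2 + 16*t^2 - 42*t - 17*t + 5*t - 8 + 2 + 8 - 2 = -4*r^2 - 6*r + 9*t^3 + t^2*(-17*r - 9) + t*(-2*r^2 - 37*r - 54)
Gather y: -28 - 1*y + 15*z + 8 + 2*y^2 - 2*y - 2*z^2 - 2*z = 2*y^2 - 3*y - 2*z^2 + 13*z - 20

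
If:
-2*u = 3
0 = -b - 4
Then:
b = -4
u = -3/2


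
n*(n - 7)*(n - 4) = n^3 - 11*n^2 + 28*n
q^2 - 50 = (q - 5*sqrt(2))*(q + 5*sqrt(2))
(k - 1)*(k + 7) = k^2 + 6*k - 7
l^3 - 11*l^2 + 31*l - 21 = (l - 7)*(l - 3)*(l - 1)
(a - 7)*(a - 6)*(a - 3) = a^3 - 16*a^2 + 81*a - 126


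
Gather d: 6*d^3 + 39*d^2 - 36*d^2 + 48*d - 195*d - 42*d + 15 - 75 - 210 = 6*d^3 + 3*d^2 - 189*d - 270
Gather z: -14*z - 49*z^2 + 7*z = -49*z^2 - 7*z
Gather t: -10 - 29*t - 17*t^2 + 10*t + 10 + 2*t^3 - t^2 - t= 2*t^3 - 18*t^2 - 20*t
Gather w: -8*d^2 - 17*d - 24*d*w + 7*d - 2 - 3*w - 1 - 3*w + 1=-8*d^2 - 10*d + w*(-24*d - 6) - 2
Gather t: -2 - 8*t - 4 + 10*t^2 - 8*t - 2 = 10*t^2 - 16*t - 8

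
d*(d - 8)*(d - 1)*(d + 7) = d^4 - 2*d^3 - 55*d^2 + 56*d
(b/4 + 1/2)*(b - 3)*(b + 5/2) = b^3/4 + 3*b^2/8 - 17*b/8 - 15/4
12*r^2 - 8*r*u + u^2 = (-6*r + u)*(-2*r + u)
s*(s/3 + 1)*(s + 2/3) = s^3/3 + 11*s^2/9 + 2*s/3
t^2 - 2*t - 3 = (t - 3)*(t + 1)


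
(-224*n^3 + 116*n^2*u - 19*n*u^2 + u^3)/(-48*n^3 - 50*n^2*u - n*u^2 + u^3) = (28*n^2 - 11*n*u + u^2)/(6*n^2 + 7*n*u + u^2)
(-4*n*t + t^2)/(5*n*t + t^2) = (-4*n + t)/(5*n + t)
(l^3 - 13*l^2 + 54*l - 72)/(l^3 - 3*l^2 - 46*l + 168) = (l - 3)/(l + 7)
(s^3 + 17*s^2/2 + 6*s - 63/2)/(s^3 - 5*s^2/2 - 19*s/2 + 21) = (2*s^2 + 11*s - 21)/(2*s^2 - 11*s + 14)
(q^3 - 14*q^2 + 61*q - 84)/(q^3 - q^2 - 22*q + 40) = (q^2 - 10*q + 21)/(q^2 + 3*q - 10)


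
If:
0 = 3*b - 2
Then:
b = 2/3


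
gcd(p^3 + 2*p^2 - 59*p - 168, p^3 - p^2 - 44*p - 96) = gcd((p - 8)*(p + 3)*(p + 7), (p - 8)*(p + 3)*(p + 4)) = p^2 - 5*p - 24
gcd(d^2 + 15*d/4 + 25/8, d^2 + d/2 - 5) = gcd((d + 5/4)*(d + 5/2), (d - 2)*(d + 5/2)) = d + 5/2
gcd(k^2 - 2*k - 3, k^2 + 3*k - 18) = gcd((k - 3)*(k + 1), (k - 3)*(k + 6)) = k - 3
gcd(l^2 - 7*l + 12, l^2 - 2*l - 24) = 1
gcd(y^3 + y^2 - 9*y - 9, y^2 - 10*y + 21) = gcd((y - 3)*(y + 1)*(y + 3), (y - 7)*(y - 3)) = y - 3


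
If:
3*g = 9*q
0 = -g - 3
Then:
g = -3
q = -1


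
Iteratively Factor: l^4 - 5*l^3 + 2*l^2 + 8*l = (l - 2)*(l^3 - 3*l^2 - 4*l) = (l - 2)*(l + 1)*(l^2 - 4*l) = l*(l - 2)*(l + 1)*(l - 4)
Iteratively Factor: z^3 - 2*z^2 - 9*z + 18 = (z + 3)*(z^2 - 5*z + 6) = (z - 3)*(z + 3)*(z - 2)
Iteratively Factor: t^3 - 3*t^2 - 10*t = (t)*(t^2 - 3*t - 10) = t*(t - 5)*(t + 2)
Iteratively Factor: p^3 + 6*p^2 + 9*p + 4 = (p + 1)*(p^2 + 5*p + 4) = (p + 1)^2*(p + 4)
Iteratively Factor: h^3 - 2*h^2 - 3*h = (h - 3)*(h^2 + h) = (h - 3)*(h + 1)*(h)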